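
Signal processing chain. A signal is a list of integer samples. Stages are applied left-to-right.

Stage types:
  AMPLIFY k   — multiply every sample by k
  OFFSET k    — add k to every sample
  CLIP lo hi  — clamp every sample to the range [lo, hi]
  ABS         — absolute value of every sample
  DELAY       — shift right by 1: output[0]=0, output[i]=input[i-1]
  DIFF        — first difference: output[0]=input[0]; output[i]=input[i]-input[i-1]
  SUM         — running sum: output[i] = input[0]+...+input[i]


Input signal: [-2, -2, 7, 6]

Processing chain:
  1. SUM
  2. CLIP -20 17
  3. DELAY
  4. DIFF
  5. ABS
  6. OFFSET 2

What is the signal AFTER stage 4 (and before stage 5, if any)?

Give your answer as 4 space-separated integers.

Answer: 0 -2 -2 7

Derivation:
Input: [-2, -2, 7, 6]
Stage 1 (SUM): sum[0..0]=-2, sum[0..1]=-4, sum[0..2]=3, sum[0..3]=9 -> [-2, -4, 3, 9]
Stage 2 (CLIP -20 17): clip(-2,-20,17)=-2, clip(-4,-20,17)=-4, clip(3,-20,17)=3, clip(9,-20,17)=9 -> [-2, -4, 3, 9]
Stage 3 (DELAY): [0, -2, -4, 3] = [0, -2, -4, 3] -> [0, -2, -4, 3]
Stage 4 (DIFF): s[0]=0, -2-0=-2, -4--2=-2, 3--4=7 -> [0, -2, -2, 7]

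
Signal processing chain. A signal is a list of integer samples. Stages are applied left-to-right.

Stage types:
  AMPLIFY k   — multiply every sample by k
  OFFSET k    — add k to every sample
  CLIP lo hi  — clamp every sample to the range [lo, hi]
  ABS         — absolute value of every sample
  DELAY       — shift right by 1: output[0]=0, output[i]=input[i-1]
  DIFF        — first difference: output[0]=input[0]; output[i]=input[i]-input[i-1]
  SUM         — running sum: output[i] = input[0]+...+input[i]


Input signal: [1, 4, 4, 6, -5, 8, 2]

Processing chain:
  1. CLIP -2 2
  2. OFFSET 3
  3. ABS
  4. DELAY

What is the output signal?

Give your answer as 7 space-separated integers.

Answer: 0 4 5 5 5 1 5

Derivation:
Input: [1, 4, 4, 6, -5, 8, 2]
Stage 1 (CLIP -2 2): clip(1,-2,2)=1, clip(4,-2,2)=2, clip(4,-2,2)=2, clip(6,-2,2)=2, clip(-5,-2,2)=-2, clip(8,-2,2)=2, clip(2,-2,2)=2 -> [1, 2, 2, 2, -2, 2, 2]
Stage 2 (OFFSET 3): 1+3=4, 2+3=5, 2+3=5, 2+3=5, -2+3=1, 2+3=5, 2+3=5 -> [4, 5, 5, 5, 1, 5, 5]
Stage 3 (ABS): |4|=4, |5|=5, |5|=5, |5|=5, |1|=1, |5|=5, |5|=5 -> [4, 5, 5, 5, 1, 5, 5]
Stage 4 (DELAY): [0, 4, 5, 5, 5, 1, 5] = [0, 4, 5, 5, 5, 1, 5] -> [0, 4, 5, 5, 5, 1, 5]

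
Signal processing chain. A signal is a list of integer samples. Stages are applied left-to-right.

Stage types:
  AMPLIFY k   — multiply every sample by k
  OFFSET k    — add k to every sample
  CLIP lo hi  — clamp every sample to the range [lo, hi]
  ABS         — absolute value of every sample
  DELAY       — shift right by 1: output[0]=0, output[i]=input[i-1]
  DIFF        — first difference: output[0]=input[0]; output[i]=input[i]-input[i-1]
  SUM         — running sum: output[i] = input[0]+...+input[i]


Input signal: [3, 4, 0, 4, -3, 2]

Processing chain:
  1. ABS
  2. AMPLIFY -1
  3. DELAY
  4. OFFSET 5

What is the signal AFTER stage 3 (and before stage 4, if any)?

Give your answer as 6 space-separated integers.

Input: [3, 4, 0, 4, -3, 2]
Stage 1 (ABS): |3|=3, |4|=4, |0|=0, |4|=4, |-3|=3, |2|=2 -> [3, 4, 0, 4, 3, 2]
Stage 2 (AMPLIFY -1): 3*-1=-3, 4*-1=-4, 0*-1=0, 4*-1=-4, 3*-1=-3, 2*-1=-2 -> [-3, -4, 0, -4, -3, -2]
Stage 3 (DELAY): [0, -3, -4, 0, -4, -3] = [0, -3, -4, 0, -4, -3] -> [0, -3, -4, 0, -4, -3]

Answer: 0 -3 -4 0 -4 -3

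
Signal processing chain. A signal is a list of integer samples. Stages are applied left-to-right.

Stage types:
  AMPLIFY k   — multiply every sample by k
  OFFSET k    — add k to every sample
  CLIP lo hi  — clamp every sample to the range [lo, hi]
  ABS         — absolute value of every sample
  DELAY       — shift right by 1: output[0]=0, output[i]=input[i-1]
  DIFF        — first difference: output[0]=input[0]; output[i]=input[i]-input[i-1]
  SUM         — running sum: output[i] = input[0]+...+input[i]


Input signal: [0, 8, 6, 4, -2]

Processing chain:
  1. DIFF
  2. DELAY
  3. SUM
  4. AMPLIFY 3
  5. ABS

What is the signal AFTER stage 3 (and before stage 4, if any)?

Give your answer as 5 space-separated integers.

Answer: 0 0 8 6 4

Derivation:
Input: [0, 8, 6, 4, -2]
Stage 1 (DIFF): s[0]=0, 8-0=8, 6-8=-2, 4-6=-2, -2-4=-6 -> [0, 8, -2, -2, -6]
Stage 2 (DELAY): [0, 0, 8, -2, -2] = [0, 0, 8, -2, -2] -> [0, 0, 8, -2, -2]
Stage 3 (SUM): sum[0..0]=0, sum[0..1]=0, sum[0..2]=8, sum[0..3]=6, sum[0..4]=4 -> [0, 0, 8, 6, 4]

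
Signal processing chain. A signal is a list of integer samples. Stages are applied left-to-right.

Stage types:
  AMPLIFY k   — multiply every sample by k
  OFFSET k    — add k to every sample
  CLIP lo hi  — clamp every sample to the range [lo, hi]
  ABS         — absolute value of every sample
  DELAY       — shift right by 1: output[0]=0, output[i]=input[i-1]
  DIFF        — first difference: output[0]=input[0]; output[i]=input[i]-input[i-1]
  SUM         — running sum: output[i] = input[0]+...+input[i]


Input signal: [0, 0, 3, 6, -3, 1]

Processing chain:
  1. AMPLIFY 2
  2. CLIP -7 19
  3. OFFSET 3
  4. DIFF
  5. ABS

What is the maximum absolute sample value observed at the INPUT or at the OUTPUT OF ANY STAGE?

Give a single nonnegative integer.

Answer: 18

Derivation:
Input: [0, 0, 3, 6, -3, 1] (max |s|=6)
Stage 1 (AMPLIFY 2): 0*2=0, 0*2=0, 3*2=6, 6*2=12, -3*2=-6, 1*2=2 -> [0, 0, 6, 12, -6, 2] (max |s|=12)
Stage 2 (CLIP -7 19): clip(0,-7,19)=0, clip(0,-7,19)=0, clip(6,-7,19)=6, clip(12,-7,19)=12, clip(-6,-7,19)=-6, clip(2,-7,19)=2 -> [0, 0, 6, 12, -6, 2] (max |s|=12)
Stage 3 (OFFSET 3): 0+3=3, 0+3=3, 6+3=9, 12+3=15, -6+3=-3, 2+3=5 -> [3, 3, 9, 15, -3, 5] (max |s|=15)
Stage 4 (DIFF): s[0]=3, 3-3=0, 9-3=6, 15-9=6, -3-15=-18, 5--3=8 -> [3, 0, 6, 6, -18, 8] (max |s|=18)
Stage 5 (ABS): |3|=3, |0|=0, |6|=6, |6|=6, |-18|=18, |8|=8 -> [3, 0, 6, 6, 18, 8] (max |s|=18)
Overall max amplitude: 18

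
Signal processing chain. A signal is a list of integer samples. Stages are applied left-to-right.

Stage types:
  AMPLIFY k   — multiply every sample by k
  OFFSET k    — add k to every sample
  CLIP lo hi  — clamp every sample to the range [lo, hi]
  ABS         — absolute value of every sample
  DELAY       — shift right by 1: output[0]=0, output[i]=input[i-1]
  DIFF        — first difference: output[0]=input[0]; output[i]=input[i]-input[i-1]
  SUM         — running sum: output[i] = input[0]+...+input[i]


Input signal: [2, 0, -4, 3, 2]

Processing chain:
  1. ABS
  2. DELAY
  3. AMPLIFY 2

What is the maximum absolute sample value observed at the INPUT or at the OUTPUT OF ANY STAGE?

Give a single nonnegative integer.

Input: [2, 0, -4, 3, 2] (max |s|=4)
Stage 1 (ABS): |2|=2, |0|=0, |-4|=4, |3|=3, |2|=2 -> [2, 0, 4, 3, 2] (max |s|=4)
Stage 2 (DELAY): [0, 2, 0, 4, 3] = [0, 2, 0, 4, 3] -> [0, 2, 0, 4, 3] (max |s|=4)
Stage 3 (AMPLIFY 2): 0*2=0, 2*2=4, 0*2=0, 4*2=8, 3*2=6 -> [0, 4, 0, 8, 6] (max |s|=8)
Overall max amplitude: 8

Answer: 8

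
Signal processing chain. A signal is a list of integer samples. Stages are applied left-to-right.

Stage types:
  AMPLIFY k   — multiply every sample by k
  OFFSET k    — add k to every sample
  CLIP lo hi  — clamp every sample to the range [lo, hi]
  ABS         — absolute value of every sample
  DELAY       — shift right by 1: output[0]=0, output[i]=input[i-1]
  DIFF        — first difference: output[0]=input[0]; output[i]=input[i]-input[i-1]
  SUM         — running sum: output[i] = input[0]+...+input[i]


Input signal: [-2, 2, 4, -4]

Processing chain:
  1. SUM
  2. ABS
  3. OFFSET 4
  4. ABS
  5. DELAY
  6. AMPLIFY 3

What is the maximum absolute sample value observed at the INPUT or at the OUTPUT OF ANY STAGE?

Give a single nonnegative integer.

Input: [-2, 2, 4, -4] (max |s|=4)
Stage 1 (SUM): sum[0..0]=-2, sum[0..1]=0, sum[0..2]=4, sum[0..3]=0 -> [-2, 0, 4, 0] (max |s|=4)
Stage 2 (ABS): |-2|=2, |0|=0, |4|=4, |0|=0 -> [2, 0, 4, 0] (max |s|=4)
Stage 3 (OFFSET 4): 2+4=6, 0+4=4, 4+4=8, 0+4=4 -> [6, 4, 8, 4] (max |s|=8)
Stage 4 (ABS): |6|=6, |4|=4, |8|=8, |4|=4 -> [6, 4, 8, 4] (max |s|=8)
Stage 5 (DELAY): [0, 6, 4, 8] = [0, 6, 4, 8] -> [0, 6, 4, 8] (max |s|=8)
Stage 6 (AMPLIFY 3): 0*3=0, 6*3=18, 4*3=12, 8*3=24 -> [0, 18, 12, 24] (max |s|=24)
Overall max amplitude: 24

Answer: 24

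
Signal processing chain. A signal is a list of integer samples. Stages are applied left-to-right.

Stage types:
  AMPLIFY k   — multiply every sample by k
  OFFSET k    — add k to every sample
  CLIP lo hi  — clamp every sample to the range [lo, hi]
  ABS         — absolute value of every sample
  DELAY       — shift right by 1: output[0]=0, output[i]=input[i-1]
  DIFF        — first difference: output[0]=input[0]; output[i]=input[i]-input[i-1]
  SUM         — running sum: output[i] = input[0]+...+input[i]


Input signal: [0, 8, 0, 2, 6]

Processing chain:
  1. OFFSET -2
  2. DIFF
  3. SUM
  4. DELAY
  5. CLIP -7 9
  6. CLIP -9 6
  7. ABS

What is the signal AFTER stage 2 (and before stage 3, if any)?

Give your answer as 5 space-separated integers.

Input: [0, 8, 0, 2, 6]
Stage 1 (OFFSET -2): 0+-2=-2, 8+-2=6, 0+-2=-2, 2+-2=0, 6+-2=4 -> [-2, 6, -2, 0, 4]
Stage 2 (DIFF): s[0]=-2, 6--2=8, -2-6=-8, 0--2=2, 4-0=4 -> [-2, 8, -8, 2, 4]

Answer: -2 8 -8 2 4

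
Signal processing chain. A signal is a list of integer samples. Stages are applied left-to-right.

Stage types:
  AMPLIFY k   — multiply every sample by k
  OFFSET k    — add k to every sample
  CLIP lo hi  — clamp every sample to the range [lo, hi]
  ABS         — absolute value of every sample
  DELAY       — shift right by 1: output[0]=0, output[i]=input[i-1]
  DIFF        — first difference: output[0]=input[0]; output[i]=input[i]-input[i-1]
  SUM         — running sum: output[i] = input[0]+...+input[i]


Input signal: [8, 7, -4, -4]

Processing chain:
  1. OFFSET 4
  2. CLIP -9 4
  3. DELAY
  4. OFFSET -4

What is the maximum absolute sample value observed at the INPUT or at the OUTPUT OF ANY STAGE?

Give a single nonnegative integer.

Input: [8, 7, -4, -4] (max |s|=8)
Stage 1 (OFFSET 4): 8+4=12, 7+4=11, -4+4=0, -4+4=0 -> [12, 11, 0, 0] (max |s|=12)
Stage 2 (CLIP -9 4): clip(12,-9,4)=4, clip(11,-9,4)=4, clip(0,-9,4)=0, clip(0,-9,4)=0 -> [4, 4, 0, 0] (max |s|=4)
Stage 3 (DELAY): [0, 4, 4, 0] = [0, 4, 4, 0] -> [0, 4, 4, 0] (max |s|=4)
Stage 4 (OFFSET -4): 0+-4=-4, 4+-4=0, 4+-4=0, 0+-4=-4 -> [-4, 0, 0, -4] (max |s|=4)
Overall max amplitude: 12

Answer: 12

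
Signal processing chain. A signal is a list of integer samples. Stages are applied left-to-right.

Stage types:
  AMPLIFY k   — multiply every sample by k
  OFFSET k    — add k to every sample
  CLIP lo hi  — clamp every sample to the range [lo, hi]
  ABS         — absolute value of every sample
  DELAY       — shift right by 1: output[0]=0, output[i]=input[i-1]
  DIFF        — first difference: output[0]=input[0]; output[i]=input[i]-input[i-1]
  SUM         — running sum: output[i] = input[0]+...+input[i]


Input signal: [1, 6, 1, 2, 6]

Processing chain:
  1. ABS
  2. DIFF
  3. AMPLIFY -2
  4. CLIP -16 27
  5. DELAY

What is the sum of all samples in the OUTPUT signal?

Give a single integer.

Answer: -4

Derivation:
Input: [1, 6, 1, 2, 6]
Stage 1 (ABS): |1|=1, |6|=6, |1|=1, |2|=2, |6|=6 -> [1, 6, 1, 2, 6]
Stage 2 (DIFF): s[0]=1, 6-1=5, 1-6=-5, 2-1=1, 6-2=4 -> [1, 5, -5, 1, 4]
Stage 3 (AMPLIFY -2): 1*-2=-2, 5*-2=-10, -5*-2=10, 1*-2=-2, 4*-2=-8 -> [-2, -10, 10, -2, -8]
Stage 4 (CLIP -16 27): clip(-2,-16,27)=-2, clip(-10,-16,27)=-10, clip(10,-16,27)=10, clip(-2,-16,27)=-2, clip(-8,-16,27)=-8 -> [-2, -10, 10, -2, -8]
Stage 5 (DELAY): [0, -2, -10, 10, -2] = [0, -2, -10, 10, -2] -> [0, -2, -10, 10, -2]
Output sum: -4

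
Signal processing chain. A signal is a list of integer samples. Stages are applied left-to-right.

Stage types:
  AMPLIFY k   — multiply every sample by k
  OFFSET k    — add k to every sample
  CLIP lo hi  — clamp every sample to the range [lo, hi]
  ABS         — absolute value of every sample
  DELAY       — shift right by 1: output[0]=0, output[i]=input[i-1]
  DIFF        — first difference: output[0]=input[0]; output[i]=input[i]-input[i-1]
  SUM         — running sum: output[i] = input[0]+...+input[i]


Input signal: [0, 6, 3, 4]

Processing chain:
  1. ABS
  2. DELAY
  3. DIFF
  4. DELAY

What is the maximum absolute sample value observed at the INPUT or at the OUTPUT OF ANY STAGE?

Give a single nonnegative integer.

Input: [0, 6, 3, 4] (max |s|=6)
Stage 1 (ABS): |0|=0, |6|=6, |3|=3, |4|=4 -> [0, 6, 3, 4] (max |s|=6)
Stage 2 (DELAY): [0, 0, 6, 3] = [0, 0, 6, 3] -> [0, 0, 6, 3] (max |s|=6)
Stage 3 (DIFF): s[0]=0, 0-0=0, 6-0=6, 3-6=-3 -> [0, 0, 6, -3] (max |s|=6)
Stage 4 (DELAY): [0, 0, 0, 6] = [0, 0, 0, 6] -> [0, 0, 0, 6] (max |s|=6)
Overall max amplitude: 6

Answer: 6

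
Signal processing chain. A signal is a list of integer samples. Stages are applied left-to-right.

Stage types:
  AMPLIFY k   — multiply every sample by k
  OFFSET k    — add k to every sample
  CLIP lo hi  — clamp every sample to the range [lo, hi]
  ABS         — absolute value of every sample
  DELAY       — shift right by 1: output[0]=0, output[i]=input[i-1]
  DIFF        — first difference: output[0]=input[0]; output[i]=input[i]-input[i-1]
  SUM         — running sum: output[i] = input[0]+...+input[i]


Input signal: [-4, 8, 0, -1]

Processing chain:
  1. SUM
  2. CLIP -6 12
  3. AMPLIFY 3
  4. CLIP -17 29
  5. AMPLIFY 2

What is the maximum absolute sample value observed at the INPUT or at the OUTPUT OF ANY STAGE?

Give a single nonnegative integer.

Input: [-4, 8, 0, -1] (max |s|=8)
Stage 1 (SUM): sum[0..0]=-4, sum[0..1]=4, sum[0..2]=4, sum[0..3]=3 -> [-4, 4, 4, 3] (max |s|=4)
Stage 2 (CLIP -6 12): clip(-4,-6,12)=-4, clip(4,-6,12)=4, clip(4,-6,12)=4, clip(3,-6,12)=3 -> [-4, 4, 4, 3] (max |s|=4)
Stage 3 (AMPLIFY 3): -4*3=-12, 4*3=12, 4*3=12, 3*3=9 -> [-12, 12, 12, 9] (max |s|=12)
Stage 4 (CLIP -17 29): clip(-12,-17,29)=-12, clip(12,-17,29)=12, clip(12,-17,29)=12, clip(9,-17,29)=9 -> [-12, 12, 12, 9] (max |s|=12)
Stage 5 (AMPLIFY 2): -12*2=-24, 12*2=24, 12*2=24, 9*2=18 -> [-24, 24, 24, 18] (max |s|=24)
Overall max amplitude: 24

Answer: 24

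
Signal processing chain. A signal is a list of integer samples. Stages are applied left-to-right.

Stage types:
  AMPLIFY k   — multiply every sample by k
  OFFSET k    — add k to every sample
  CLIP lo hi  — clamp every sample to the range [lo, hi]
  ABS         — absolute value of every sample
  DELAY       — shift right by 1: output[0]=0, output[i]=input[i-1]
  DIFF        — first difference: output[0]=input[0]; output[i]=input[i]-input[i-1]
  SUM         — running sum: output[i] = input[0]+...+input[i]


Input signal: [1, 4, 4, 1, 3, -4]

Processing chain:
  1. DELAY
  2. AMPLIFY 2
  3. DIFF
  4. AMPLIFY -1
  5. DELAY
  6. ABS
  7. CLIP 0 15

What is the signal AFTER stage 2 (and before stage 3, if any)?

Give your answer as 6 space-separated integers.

Answer: 0 2 8 8 2 6

Derivation:
Input: [1, 4, 4, 1, 3, -4]
Stage 1 (DELAY): [0, 1, 4, 4, 1, 3] = [0, 1, 4, 4, 1, 3] -> [0, 1, 4, 4, 1, 3]
Stage 2 (AMPLIFY 2): 0*2=0, 1*2=2, 4*2=8, 4*2=8, 1*2=2, 3*2=6 -> [0, 2, 8, 8, 2, 6]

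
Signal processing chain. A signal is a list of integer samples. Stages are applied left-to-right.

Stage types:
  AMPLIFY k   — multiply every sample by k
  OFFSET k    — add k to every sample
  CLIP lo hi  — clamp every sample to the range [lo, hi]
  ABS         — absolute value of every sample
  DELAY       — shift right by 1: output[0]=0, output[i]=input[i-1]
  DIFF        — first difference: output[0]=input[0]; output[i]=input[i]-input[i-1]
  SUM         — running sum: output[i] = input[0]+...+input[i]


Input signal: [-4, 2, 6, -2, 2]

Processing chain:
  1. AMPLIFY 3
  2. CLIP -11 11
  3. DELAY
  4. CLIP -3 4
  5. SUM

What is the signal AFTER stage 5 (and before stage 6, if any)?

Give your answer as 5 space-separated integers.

Answer: 0 -3 1 5 2

Derivation:
Input: [-4, 2, 6, -2, 2]
Stage 1 (AMPLIFY 3): -4*3=-12, 2*3=6, 6*3=18, -2*3=-6, 2*3=6 -> [-12, 6, 18, -6, 6]
Stage 2 (CLIP -11 11): clip(-12,-11,11)=-11, clip(6,-11,11)=6, clip(18,-11,11)=11, clip(-6,-11,11)=-6, clip(6,-11,11)=6 -> [-11, 6, 11, -6, 6]
Stage 3 (DELAY): [0, -11, 6, 11, -6] = [0, -11, 6, 11, -6] -> [0, -11, 6, 11, -6]
Stage 4 (CLIP -3 4): clip(0,-3,4)=0, clip(-11,-3,4)=-3, clip(6,-3,4)=4, clip(11,-3,4)=4, clip(-6,-3,4)=-3 -> [0, -3, 4, 4, -3]
Stage 5 (SUM): sum[0..0]=0, sum[0..1]=-3, sum[0..2]=1, sum[0..3]=5, sum[0..4]=2 -> [0, -3, 1, 5, 2]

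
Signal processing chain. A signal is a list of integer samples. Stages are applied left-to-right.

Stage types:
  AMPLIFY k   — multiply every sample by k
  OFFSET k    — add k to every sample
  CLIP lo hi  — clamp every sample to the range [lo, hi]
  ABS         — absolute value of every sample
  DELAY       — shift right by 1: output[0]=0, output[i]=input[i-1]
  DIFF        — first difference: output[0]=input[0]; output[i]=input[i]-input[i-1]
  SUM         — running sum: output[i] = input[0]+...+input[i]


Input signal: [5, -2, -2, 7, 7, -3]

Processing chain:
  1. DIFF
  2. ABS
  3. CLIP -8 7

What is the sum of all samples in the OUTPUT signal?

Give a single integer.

Answer: 26

Derivation:
Input: [5, -2, -2, 7, 7, -3]
Stage 1 (DIFF): s[0]=5, -2-5=-7, -2--2=0, 7--2=9, 7-7=0, -3-7=-10 -> [5, -7, 0, 9, 0, -10]
Stage 2 (ABS): |5|=5, |-7|=7, |0|=0, |9|=9, |0|=0, |-10|=10 -> [5, 7, 0, 9, 0, 10]
Stage 3 (CLIP -8 7): clip(5,-8,7)=5, clip(7,-8,7)=7, clip(0,-8,7)=0, clip(9,-8,7)=7, clip(0,-8,7)=0, clip(10,-8,7)=7 -> [5, 7, 0, 7, 0, 7]
Output sum: 26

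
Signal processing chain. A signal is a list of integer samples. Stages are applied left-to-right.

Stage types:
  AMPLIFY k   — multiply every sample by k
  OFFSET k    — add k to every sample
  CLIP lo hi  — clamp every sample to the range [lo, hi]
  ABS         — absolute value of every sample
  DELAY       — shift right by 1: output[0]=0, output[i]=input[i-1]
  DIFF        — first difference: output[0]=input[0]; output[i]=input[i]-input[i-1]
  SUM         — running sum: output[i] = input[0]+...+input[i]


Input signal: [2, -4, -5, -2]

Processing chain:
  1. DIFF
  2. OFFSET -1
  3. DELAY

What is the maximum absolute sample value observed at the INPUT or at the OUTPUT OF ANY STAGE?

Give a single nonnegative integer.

Answer: 7

Derivation:
Input: [2, -4, -5, -2] (max |s|=5)
Stage 1 (DIFF): s[0]=2, -4-2=-6, -5--4=-1, -2--5=3 -> [2, -6, -1, 3] (max |s|=6)
Stage 2 (OFFSET -1): 2+-1=1, -6+-1=-7, -1+-1=-2, 3+-1=2 -> [1, -7, -2, 2] (max |s|=7)
Stage 3 (DELAY): [0, 1, -7, -2] = [0, 1, -7, -2] -> [0, 1, -7, -2] (max |s|=7)
Overall max amplitude: 7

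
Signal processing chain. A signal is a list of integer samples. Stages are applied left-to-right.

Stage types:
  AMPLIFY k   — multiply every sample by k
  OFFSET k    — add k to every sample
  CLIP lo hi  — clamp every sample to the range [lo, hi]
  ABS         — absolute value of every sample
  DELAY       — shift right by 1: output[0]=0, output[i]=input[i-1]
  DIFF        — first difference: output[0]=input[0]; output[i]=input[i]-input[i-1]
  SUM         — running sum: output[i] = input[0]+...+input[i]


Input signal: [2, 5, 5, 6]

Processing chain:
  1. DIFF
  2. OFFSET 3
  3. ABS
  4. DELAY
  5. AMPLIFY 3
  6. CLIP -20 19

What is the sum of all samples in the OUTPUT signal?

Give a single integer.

Answer: 42

Derivation:
Input: [2, 5, 5, 6]
Stage 1 (DIFF): s[0]=2, 5-2=3, 5-5=0, 6-5=1 -> [2, 3, 0, 1]
Stage 2 (OFFSET 3): 2+3=5, 3+3=6, 0+3=3, 1+3=4 -> [5, 6, 3, 4]
Stage 3 (ABS): |5|=5, |6|=6, |3|=3, |4|=4 -> [5, 6, 3, 4]
Stage 4 (DELAY): [0, 5, 6, 3] = [0, 5, 6, 3] -> [0, 5, 6, 3]
Stage 5 (AMPLIFY 3): 0*3=0, 5*3=15, 6*3=18, 3*3=9 -> [0, 15, 18, 9]
Stage 6 (CLIP -20 19): clip(0,-20,19)=0, clip(15,-20,19)=15, clip(18,-20,19)=18, clip(9,-20,19)=9 -> [0, 15, 18, 9]
Output sum: 42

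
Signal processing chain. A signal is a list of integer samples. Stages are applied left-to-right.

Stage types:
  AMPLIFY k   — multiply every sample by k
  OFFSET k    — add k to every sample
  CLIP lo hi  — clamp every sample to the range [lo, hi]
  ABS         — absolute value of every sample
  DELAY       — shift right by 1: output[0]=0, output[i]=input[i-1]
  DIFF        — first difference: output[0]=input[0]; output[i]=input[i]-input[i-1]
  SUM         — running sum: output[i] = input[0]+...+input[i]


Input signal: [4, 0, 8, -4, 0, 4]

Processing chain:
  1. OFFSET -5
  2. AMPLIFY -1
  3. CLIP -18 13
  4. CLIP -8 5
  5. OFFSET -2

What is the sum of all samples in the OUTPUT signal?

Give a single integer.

Input: [4, 0, 8, -4, 0, 4]
Stage 1 (OFFSET -5): 4+-5=-1, 0+-5=-5, 8+-5=3, -4+-5=-9, 0+-5=-5, 4+-5=-1 -> [-1, -5, 3, -9, -5, -1]
Stage 2 (AMPLIFY -1): -1*-1=1, -5*-1=5, 3*-1=-3, -9*-1=9, -5*-1=5, -1*-1=1 -> [1, 5, -3, 9, 5, 1]
Stage 3 (CLIP -18 13): clip(1,-18,13)=1, clip(5,-18,13)=5, clip(-3,-18,13)=-3, clip(9,-18,13)=9, clip(5,-18,13)=5, clip(1,-18,13)=1 -> [1, 5, -3, 9, 5, 1]
Stage 4 (CLIP -8 5): clip(1,-8,5)=1, clip(5,-8,5)=5, clip(-3,-8,5)=-3, clip(9,-8,5)=5, clip(5,-8,5)=5, clip(1,-8,5)=1 -> [1, 5, -3, 5, 5, 1]
Stage 5 (OFFSET -2): 1+-2=-1, 5+-2=3, -3+-2=-5, 5+-2=3, 5+-2=3, 1+-2=-1 -> [-1, 3, -5, 3, 3, -1]
Output sum: 2

Answer: 2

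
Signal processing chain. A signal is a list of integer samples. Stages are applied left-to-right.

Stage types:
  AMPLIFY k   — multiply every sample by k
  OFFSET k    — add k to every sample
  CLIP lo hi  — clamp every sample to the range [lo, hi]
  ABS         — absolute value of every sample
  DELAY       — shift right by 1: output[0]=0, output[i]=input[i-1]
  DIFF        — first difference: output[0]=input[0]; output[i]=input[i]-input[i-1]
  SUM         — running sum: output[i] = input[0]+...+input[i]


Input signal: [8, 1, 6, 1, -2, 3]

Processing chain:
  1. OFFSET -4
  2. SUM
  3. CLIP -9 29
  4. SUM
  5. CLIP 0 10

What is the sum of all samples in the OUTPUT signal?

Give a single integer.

Answer: 27

Derivation:
Input: [8, 1, 6, 1, -2, 3]
Stage 1 (OFFSET -4): 8+-4=4, 1+-4=-3, 6+-4=2, 1+-4=-3, -2+-4=-6, 3+-4=-1 -> [4, -3, 2, -3, -6, -1]
Stage 2 (SUM): sum[0..0]=4, sum[0..1]=1, sum[0..2]=3, sum[0..3]=0, sum[0..4]=-6, sum[0..5]=-7 -> [4, 1, 3, 0, -6, -7]
Stage 3 (CLIP -9 29): clip(4,-9,29)=4, clip(1,-9,29)=1, clip(3,-9,29)=3, clip(0,-9,29)=0, clip(-6,-9,29)=-6, clip(-7,-9,29)=-7 -> [4, 1, 3, 0, -6, -7]
Stage 4 (SUM): sum[0..0]=4, sum[0..1]=5, sum[0..2]=8, sum[0..3]=8, sum[0..4]=2, sum[0..5]=-5 -> [4, 5, 8, 8, 2, -5]
Stage 5 (CLIP 0 10): clip(4,0,10)=4, clip(5,0,10)=5, clip(8,0,10)=8, clip(8,0,10)=8, clip(2,0,10)=2, clip(-5,0,10)=0 -> [4, 5, 8, 8, 2, 0]
Output sum: 27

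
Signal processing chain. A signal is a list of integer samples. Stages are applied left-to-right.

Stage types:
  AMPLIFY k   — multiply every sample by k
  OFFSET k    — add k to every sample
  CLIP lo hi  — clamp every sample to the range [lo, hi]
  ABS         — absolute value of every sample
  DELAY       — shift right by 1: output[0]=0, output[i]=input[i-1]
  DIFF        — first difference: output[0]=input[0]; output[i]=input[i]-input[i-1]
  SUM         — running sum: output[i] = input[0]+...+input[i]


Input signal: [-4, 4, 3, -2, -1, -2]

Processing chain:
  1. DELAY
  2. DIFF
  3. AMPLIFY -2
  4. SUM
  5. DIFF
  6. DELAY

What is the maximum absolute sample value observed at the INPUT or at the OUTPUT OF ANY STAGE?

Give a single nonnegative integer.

Answer: 16

Derivation:
Input: [-4, 4, 3, -2, -1, -2] (max |s|=4)
Stage 1 (DELAY): [0, -4, 4, 3, -2, -1] = [0, -4, 4, 3, -2, -1] -> [0, -4, 4, 3, -2, -1] (max |s|=4)
Stage 2 (DIFF): s[0]=0, -4-0=-4, 4--4=8, 3-4=-1, -2-3=-5, -1--2=1 -> [0, -4, 8, -1, -5, 1] (max |s|=8)
Stage 3 (AMPLIFY -2): 0*-2=0, -4*-2=8, 8*-2=-16, -1*-2=2, -5*-2=10, 1*-2=-2 -> [0, 8, -16, 2, 10, -2] (max |s|=16)
Stage 4 (SUM): sum[0..0]=0, sum[0..1]=8, sum[0..2]=-8, sum[0..3]=-6, sum[0..4]=4, sum[0..5]=2 -> [0, 8, -8, -6, 4, 2] (max |s|=8)
Stage 5 (DIFF): s[0]=0, 8-0=8, -8-8=-16, -6--8=2, 4--6=10, 2-4=-2 -> [0, 8, -16, 2, 10, -2] (max |s|=16)
Stage 6 (DELAY): [0, 0, 8, -16, 2, 10] = [0, 0, 8, -16, 2, 10] -> [0, 0, 8, -16, 2, 10] (max |s|=16)
Overall max amplitude: 16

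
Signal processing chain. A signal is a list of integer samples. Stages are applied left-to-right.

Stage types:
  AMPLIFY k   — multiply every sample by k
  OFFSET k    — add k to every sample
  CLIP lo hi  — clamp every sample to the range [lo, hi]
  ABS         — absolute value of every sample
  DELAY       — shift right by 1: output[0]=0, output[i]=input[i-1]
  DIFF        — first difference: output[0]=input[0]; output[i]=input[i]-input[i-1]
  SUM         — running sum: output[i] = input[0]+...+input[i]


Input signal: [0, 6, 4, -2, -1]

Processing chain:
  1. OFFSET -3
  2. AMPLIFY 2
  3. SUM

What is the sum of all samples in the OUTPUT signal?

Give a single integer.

Answer: -28

Derivation:
Input: [0, 6, 4, -2, -1]
Stage 1 (OFFSET -3): 0+-3=-3, 6+-3=3, 4+-3=1, -2+-3=-5, -1+-3=-4 -> [-3, 3, 1, -5, -4]
Stage 2 (AMPLIFY 2): -3*2=-6, 3*2=6, 1*2=2, -5*2=-10, -4*2=-8 -> [-6, 6, 2, -10, -8]
Stage 3 (SUM): sum[0..0]=-6, sum[0..1]=0, sum[0..2]=2, sum[0..3]=-8, sum[0..4]=-16 -> [-6, 0, 2, -8, -16]
Output sum: -28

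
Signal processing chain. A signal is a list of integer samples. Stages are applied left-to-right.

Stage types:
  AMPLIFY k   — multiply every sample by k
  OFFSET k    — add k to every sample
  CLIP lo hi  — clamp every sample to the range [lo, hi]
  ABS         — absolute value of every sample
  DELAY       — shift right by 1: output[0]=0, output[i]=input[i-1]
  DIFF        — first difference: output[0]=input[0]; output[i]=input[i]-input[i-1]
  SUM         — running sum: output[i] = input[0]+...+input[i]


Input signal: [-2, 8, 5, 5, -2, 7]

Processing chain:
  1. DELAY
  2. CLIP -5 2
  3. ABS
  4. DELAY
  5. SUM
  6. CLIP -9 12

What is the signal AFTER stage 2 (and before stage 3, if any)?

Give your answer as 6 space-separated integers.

Answer: 0 -2 2 2 2 -2

Derivation:
Input: [-2, 8, 5, 5, -2, 7]
Stage 1 (DELAY): [0, -2, 8, 5, 5, -2] = [0, -2, 8, 5, 5, -2] -> [0, -2, 8, 5, 5, -2]
Stage 2 (CLIP -5 2): clip(0,-5,2)=0, clip(-2,-5,2)=-2, clip(8,-5,2)=2, clip(5,-5,2)=2, clip(5,-5,2)=2, clip(-2,-5,2)=-2 -> [0, -2, 2, 2, 2, -2]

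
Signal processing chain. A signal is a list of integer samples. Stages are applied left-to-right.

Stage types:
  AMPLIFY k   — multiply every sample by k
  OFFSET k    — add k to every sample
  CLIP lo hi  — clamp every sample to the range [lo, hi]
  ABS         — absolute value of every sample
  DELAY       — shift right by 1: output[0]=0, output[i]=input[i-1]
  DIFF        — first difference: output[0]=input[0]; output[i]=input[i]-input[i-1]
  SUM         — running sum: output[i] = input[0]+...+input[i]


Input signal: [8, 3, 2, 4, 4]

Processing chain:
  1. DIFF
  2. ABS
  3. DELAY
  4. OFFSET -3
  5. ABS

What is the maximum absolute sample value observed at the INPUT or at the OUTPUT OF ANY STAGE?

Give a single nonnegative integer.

Input: [8, 3, 2, 4, 4] (max |s|=8)
Stage 1 (DIFF): s[0]=8, 3-8=-5, 2-3=-1, 4-2=2, 4-4=0 -> [8, -5, -1, 2, 0] (max |s|=8)
Stage 2 (ABS): |8|=8, |-5|=5, |-1|=1, |2|=2, |0|=0 -> [8, 5, 1, 2, 0] (max |s|=8)
Stage 3 (DELAY): [0, 8, 5, 1, 2] = [0, 8, 5, 1, 2] -> [0, 8, 5, 1, 2] (max |s|=8)
Stage 4 (OFFSET -3): 0+-3=-3, 8+-3=5, 5+-3=2, 1+-3=-2, 2+-3=-1 -> [-3, 5, 2, -2, -1] (max |s|=5)
Stage 5 (ABS): |-3|=3, |5|=5, |2|=2, |-2|=2, |-1|=1 -> [3, 5, 2, 2, 1] (max |s|=5)
Overall max amplitude: 8

Answer: 8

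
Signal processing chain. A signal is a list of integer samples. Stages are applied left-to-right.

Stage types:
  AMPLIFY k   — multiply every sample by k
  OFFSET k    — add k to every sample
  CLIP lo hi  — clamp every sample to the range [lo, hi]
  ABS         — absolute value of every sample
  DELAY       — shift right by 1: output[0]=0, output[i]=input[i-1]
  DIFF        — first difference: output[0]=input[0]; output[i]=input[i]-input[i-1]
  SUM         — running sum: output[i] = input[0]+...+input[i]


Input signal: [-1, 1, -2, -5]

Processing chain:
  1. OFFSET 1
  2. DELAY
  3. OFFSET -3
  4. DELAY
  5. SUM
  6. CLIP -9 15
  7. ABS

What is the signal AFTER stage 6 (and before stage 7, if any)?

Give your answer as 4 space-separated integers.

Input: [-1, 1, -2, -5]
Stage 1 (OFFSET 1): -1+1=0, 1+1=2, -2+1=-1, -5+1=-4 -> [0, 2, -1, -4]
Stage 2 (DELAY): [0, 0, 2, -1] = [0, 0, 2, -1] -> [0, 0, 2, -1]
Stage 3 (OFFSET -3): 0+-3=-3, 0+-3=-3, 2+-3=-1, -1+-3=-4 -> [-3, -3, -1, -4]
Stage 4 (DELAY): [0, -3, -3, -1] = [0, -3, -3, -1] -> [0, -3, -3, -1]
Stage 5 (SUM): sum[0..0]=0, sum[0..1]=-3, sum[0..2]=-6, sum[0..3]=-7 -> [0, -3, -6, -7]
Stage 6 (CLIP -9 15): clip(0,-9,15)=0, clip(-3,-9,15)=-3, clip(-6,-9,15)=-6, clip(-7,-9,15)=-7 -> [0, -3, -6, -7]

Answer: 0 -3 -6 -7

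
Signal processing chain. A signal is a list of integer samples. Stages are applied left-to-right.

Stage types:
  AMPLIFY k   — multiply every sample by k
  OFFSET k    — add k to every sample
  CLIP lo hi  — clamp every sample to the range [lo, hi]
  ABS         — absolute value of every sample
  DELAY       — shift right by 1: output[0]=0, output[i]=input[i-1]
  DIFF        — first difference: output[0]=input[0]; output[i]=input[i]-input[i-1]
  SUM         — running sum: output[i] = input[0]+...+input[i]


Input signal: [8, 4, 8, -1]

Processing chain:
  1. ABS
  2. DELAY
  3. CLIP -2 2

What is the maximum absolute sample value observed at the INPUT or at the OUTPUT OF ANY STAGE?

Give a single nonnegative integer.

Input: [8, 4, 8, -1] (max |s|=8)
Stage 1 (ABS): |8|=8, |4|=4, |8|=8, |-1|=1 -> [8, 4, 8, 1] (max |s|=8)
Stage 2 (DELAY): [0, 8, 4, 8] = [0, 8, 4, 8] -> [0, 8, 4, 8] (max |s|=8)
Stage 3 (CLIP -2 2): clip(0,-2,2)=0, clip(8,-2,2)=2, clip(4,-2,2)=2, clip(8,-2,2)=2 -> [0, 2, 2, 2] (max |s|=2)
Overall max amplitude: 8

Answer: 8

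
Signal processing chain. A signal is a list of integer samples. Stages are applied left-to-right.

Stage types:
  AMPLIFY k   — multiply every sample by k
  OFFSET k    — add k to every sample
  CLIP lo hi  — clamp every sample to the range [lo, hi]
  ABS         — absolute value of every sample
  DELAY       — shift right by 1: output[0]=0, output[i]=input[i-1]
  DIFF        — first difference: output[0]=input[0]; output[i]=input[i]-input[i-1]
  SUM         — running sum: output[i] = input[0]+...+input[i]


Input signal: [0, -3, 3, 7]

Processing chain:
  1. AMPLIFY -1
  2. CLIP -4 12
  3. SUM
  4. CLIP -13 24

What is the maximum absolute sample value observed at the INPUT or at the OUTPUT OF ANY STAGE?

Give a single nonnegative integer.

Answer: 7

Derivation:
Input: [0, -3, 3, 7] (max |s|=7)
Stage 1 (AMPLIFY -1): 0*-1=0, -3*-1=3, 3*-1=-3, 7*-1=-7 -> [0, 3, -3, -7] (max |s|=7)
Stage 2 (CLIP -4 12): clip(0,-4,12)=0, clip(3,-4,12)=3, clip(-3,-4,12)=-3, clip(-7,-4,12)=-4 -> [0, 3, -3, -4] (max |s|=4)
Stage 3 (SUM): sum[0..0]=0, sum[0..1]=3, sum[0..2]=0, sum[0..3]=-4 -> [0, 3, 0, -4] (max |s|=4)
Stage 4 (CLIP -13 24): clip(0,-13,24)=0, clip(3,-13,24)=3, clip(0,-13,24)=0, clip(-4,-13,24)=-4 -> [0, 3, 0, -4] (max |s|=4)
Overall max amplitude: 7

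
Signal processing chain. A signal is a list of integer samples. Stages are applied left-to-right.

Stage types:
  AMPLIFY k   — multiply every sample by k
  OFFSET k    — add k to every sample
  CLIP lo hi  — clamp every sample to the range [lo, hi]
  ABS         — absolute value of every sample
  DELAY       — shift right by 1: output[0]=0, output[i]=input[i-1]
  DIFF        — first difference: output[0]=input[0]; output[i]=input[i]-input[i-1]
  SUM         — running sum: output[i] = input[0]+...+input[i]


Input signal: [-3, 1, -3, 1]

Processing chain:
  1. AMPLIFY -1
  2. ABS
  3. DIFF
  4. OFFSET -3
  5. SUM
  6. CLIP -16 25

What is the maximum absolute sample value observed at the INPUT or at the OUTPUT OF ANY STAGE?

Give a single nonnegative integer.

Answer: 11

Derivation:
Input: [-3, 1, -3, 1] (max |s|=3)
Stage 1 (AMPLIFY -1): -3*-1=3, 1*-1=-1, -3*-1=3, 1*-1=-1 -> [3, -1, 3, -1] (max |s|=3)
Stage 2 (ABS): |3|=3, |-1|=1, |3|=3, |-1|=1 -> [3, 1, 3, 1] (max |s|=3)
Stage 3 (DIFF): s[0]=3, 1-3=-2, 3-1=2, 1-3=-2 -> [3, -2, 2, -2] (max |s|=3)
Stage 4 (OFFSET -3): 3+-3=0, -2+-3=-5, 2+-3=-1, -2+-3=-5 -> [0, -5, -1, -5] (max |s|=5)
Stage 5 (SUM): sum[0..0]=0, sum[0..1]=-5, sum[0..2]=-6, sum[0..3]=-11 -> [0, -5, -6, -11] (max |s|=11)
Stage 6 (CLIP -16 25): clip(0,-16,25)=0, clip(-5,-16,25)=-5, clip(-6,-16,25)=-6, clip(-11,-16,25)=-11 -> [0, -5, -6, -11] (max |s|=11)
Overall max amplitude: 11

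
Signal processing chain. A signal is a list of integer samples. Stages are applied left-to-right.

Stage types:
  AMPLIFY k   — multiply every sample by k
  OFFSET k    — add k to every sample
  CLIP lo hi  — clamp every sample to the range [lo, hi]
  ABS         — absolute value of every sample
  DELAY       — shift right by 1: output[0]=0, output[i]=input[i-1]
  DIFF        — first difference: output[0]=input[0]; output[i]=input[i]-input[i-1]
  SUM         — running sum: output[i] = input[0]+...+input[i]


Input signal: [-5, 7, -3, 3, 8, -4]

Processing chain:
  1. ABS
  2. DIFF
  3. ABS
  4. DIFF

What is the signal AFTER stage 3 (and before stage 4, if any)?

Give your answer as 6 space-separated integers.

Input: [-5, 7, -3, 3, 8, -4]
Stage 1 (ABS): |-5|=5, |7|=7, |-3|=3, |3|=3, |8|=8, |-4|=4 -> [5, 7, 3, 3, 8, 4]
Stage 2 (DIFF): s[0]=5, 7-5=2, 3-7=-4, 3-3=0, 8-3=5, 4-8=-4 -> [5, 2, -4, 0, 5, -4]
Stage 3 (ABS): |5|=5, |2|=2, |-4|=4, |0|=0, |5|=5, |-4|=4 -> [5, 2, 4, 0, 5, 4]

Answer: 5 2 4 0 5 4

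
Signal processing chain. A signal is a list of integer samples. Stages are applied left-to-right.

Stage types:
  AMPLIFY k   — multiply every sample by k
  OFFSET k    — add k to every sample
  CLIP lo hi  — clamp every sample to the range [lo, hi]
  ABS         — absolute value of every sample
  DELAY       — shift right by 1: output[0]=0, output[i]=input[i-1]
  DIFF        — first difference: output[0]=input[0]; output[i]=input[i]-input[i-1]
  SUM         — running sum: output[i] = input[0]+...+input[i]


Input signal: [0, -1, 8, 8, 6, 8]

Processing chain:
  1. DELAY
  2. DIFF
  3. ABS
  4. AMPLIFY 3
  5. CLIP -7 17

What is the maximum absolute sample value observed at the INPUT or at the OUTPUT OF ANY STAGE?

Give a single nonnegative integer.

Answer: 27

Derivation:
Input: [0, -1, 8, 8, 6, 8] (max |s|=8)
Stage 1 (DELAY): [0, 0, -1, 8, 8, 6] = [0, 0, -1, 8, 8, 6] -> [0, 0, -1, 8, 8, 6] (max |s|=8)
Stage 2 (DIFF): s[0]=0, 0-0=0, -1-0=-1, 8--1=9, 8-8=0, 6-8=-2 -> [0, 0, -1, 9, 0, -2] (max |s|=9)
Stage 3 (ABS): |0|=0, |0|=0, |-1|=1, |9|=9, |0|=0, |-2|=2 -> [0, 0, 1, 9, 0, 2] (max |s|=9)
Stage 4 (AMPLIFY 3): 0*3=0, 0*3=0, 1*3=3, 9*3=27, 0*3=0, 2*3=6 -> [0, 0, 3, 27, 0, 6] (max |s|=27)
Stage 5 (CLIP -7 17): clip(0,-7,17)=0, clip(0,-7,17)=0, clip(3,-7,17)=3, clip(27,-7,17)=17, clip(0,-7,17)=0, clip(6,-7,17)=6 -> [0, 0, 3, 17, 0, 6] (max |s|=17)
Overall max amplitude: 27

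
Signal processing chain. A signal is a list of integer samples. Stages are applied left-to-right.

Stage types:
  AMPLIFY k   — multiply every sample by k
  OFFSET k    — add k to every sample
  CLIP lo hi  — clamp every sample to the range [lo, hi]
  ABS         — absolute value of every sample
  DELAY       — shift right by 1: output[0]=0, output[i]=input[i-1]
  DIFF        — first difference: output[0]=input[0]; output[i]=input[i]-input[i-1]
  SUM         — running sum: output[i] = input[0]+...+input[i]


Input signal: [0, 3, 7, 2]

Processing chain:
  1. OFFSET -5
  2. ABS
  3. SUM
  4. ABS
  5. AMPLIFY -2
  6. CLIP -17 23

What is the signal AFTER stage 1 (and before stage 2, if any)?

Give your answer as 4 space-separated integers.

Answer: -5 -2 2 -3

Derivation:
Input: [0, 3, 7, 2]
Stage 1 (OFFSET -5): 0+-5=-5, 3+-5=-2, 7+-5=2, 2+-5=-3 -> [-5, -2, 2, -3]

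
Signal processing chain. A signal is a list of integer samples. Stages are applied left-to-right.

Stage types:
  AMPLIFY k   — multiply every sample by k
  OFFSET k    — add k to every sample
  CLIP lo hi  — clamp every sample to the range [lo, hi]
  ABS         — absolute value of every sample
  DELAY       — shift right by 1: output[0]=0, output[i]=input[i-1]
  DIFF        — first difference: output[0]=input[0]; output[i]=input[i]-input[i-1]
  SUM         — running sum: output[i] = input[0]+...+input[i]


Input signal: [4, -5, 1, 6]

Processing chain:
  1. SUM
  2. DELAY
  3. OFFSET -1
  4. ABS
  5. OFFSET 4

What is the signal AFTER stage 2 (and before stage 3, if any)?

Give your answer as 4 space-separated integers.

Input: [4, -5, 1, 6]
Stage 1 (SUM): sum[0..0]=4, sum[0..1]=-1, sum[0..2]=0, sum[0..3]=6 -> [4, -1, 0, 6]
Stage 2 (DELAY): [0, 4, -1, 0] = [0, 4, -1, 0] -> [0, 4, -1, 0]

Answer: 0 4 -1 0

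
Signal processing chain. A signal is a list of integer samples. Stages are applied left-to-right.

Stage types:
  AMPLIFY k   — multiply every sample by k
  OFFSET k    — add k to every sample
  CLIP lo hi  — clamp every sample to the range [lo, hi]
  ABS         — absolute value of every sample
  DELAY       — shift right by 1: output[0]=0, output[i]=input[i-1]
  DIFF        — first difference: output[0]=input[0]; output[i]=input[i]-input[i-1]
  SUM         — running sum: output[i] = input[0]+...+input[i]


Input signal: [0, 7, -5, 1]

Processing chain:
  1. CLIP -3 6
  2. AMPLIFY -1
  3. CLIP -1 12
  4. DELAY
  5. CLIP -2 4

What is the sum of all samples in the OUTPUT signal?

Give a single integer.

Answer: 2

Derivation:
Input: [0, 7, -5, 1]
Stage 1 (CLIP -3 6): clip(0,-3,6)=0, clip(7,-3,6)=6, clip(-5,-3,6)=-3, clip(1,-3,6)=1 -> [0, 6, -3, 1]
Stage 2 (AMPLIFY -1): 0*-1=0, 6*-1=-6, -3*-1=3, 1*-1=-1 -> [0, -6, 3, -1]
Stage 3 (CLIP -1 12): clip(0,-1,12)=0, clip(-6,-1,12)=-1, clip(3,-1,12)=3, clip(-1,-1,12)=-1 -> [0, -1, 3, -1]
Stage 4 (DELAY): [0, 0, -1, 3] = [0, 0, -1, 3] -> [0, 0, -1, 3]
Stage 5 (CLIP -2 4): clip(0,-2,4)=0, clip(0,-2,4)=0, clip(-1,-2,4)=-1, clip(3,-2,4)=3 -> [0, 0, -1, 3]
Output sum: 2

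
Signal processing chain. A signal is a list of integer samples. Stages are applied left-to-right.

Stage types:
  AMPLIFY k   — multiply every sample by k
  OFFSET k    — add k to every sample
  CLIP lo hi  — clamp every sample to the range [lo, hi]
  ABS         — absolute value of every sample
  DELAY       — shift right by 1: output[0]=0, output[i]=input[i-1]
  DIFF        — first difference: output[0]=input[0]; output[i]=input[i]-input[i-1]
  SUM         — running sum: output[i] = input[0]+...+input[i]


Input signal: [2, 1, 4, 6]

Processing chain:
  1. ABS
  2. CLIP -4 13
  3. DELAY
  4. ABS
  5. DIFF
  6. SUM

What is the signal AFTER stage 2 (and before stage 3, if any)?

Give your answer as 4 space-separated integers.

Answer: 2 1 4 6

Derivation:
Input: [2, 1, 4, 6]
Stage 1 (ABS): |2|=2, |1|=1, |4|=4, |6|=6 -> [2, 1, 4, 6]
Stage 2 (CLIP -4 13): clip(2,-4,13)=2, clip(1,-4,13)=1, clip(4,-4,13)=4, clip(6,-4,13)=6 -> [2, 1, 4, 6]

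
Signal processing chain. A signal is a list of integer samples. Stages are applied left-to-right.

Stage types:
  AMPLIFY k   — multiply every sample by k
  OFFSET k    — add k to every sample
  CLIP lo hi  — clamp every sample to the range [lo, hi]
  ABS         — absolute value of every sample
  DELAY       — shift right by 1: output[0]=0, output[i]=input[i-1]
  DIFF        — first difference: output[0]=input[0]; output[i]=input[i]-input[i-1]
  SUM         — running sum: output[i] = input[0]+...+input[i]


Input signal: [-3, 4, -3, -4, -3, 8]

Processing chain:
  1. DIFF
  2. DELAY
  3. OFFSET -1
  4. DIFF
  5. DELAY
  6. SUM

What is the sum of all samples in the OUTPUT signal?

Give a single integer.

Input: [-3, 4, -3, -4, -3, 8]
Stage 1 (DIFF): s[0]=-3, 4--3=7, -3-4=-7, -4--3=-1, -3--4=1, 8--3=11 -> [-3, 7, -7, -1, 1, 11]
Stage 2 (DELAY): [0, -3, 7, -7, -1, 1] = [0, -3, 7, -7, -1, 1] -> [0, -3, 7, -7, -1, 1]
Stage 3 (OFFSET -1): 0+-1=-1, -3+-1=-4, 7+-1=6, -7+-1=-8, -1+-1=-2, 1+-1=0 -> [-1, -4, 6, -8, -2, 0]
Stage 4 (DIFF): s[0]=-1, -4--1=-3, 6--4=10, -8-6=-14, -2--8=6, 0--2=2 -> [-1, -3, 10, -14, 6, 2]
Stage 5 (DELAY): [0, -1, -3, 10, -14, 6] = [0, -1, -3, 10, -14, 6] -> [0, -1, -3, 10, -14, 6]
Stage 6 (SUM): sum[0..0]=0, sum[0..1]=-1, sum[0..2]=-4, sum[0..3]=6, sum[0..4]=-8, sum[0..5]=-2 -> [0, -1, -4, 6, -8, -2]
Output sum: -9

Answer: -9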